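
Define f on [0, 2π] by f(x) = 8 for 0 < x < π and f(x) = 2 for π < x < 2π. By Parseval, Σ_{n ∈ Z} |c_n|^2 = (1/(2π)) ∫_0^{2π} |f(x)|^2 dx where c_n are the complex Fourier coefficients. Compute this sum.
Σ |c_n|^2 = 34

Parseval equates the L^2 energy of f (normalised by 1/(2π)) with the ℓ^2 sum of its Fourier coefficients: (1/(2π)) ∫_0^{2π} |f|^2 = Σ |c_n|^2.
Compute the left side: (1/(2π)) [∫_0^π 8^2 dx + ∫_π^{2π} 2^2 dx] = (1/(2π)) · (64π + 4π) = (64 + 4)/2 = 34.
So Σ_{n ∈ Z} |c_n|^2 = 34.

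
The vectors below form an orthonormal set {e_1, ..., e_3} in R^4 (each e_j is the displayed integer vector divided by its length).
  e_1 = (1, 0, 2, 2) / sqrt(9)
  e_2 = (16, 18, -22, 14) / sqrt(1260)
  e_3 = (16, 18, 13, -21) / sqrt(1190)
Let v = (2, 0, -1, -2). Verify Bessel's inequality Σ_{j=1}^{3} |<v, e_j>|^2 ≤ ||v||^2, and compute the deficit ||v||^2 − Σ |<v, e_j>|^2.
Σ |<v, e_j>|^2 = 185/34; ||v||^2 = 9; deficit = 121/34

Write each e_j = u_j / sqrt(<u_j, u_j>) where u_j is the displayed integer vector. Then <v, e_j> = <v, u_j> / sqrt(<u_j, u_j>), so |<v, e_j>|^2 = <v, u_j>^2 / <u_j, u_j>.
Coefficients: <v, e_1> = -4/sqrt(9), <v, e_2> = 26/sqrt(1260), <v, e_3> = 61/sqrt(1190).
Square and sum: Σ |<v, e_j>|^2 = 185/34.
Compute ||v||^2 = v·v = 9.
Deficit = 9 − 185/34 = 121/34 ≥ 0, confirming Bessel's inequality. (The deficit equals ||v − Σ <v,e_j> e_j||^2, the squared distance from v to span{e_j}.)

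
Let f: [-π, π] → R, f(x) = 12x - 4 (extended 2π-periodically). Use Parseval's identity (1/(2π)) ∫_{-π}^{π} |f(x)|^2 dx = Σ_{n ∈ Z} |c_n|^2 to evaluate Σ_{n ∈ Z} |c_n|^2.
Σ |c_n|^2 = 48π^2 + 16

Expand and integrate term by term over [-π, π]:
  ∫ (12x)^2 dx = 144·(2π^3/3); ∫ 2·12·(-4)·x dx = 0 (odd integrand); ∫ (-4)^2 dx = 16·2π.
So (1/(2π)) ∫_{-π}^{π} (12x - 4)^2 dx = 144π^2/3 + 16 = 48π^2 + 16.
Parseval ⇒ Σ |c_n|^2 = 48π^2 + 16.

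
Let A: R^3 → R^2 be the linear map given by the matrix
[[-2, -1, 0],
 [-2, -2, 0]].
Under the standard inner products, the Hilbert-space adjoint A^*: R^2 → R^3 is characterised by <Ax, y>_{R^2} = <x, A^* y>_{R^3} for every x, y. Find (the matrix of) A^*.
A^* = A^T =
[[-2, -2],
 [-1, -2],
 [0, 0]]

For real matrices with standard dot products, the defining identity <Ax, y> = <x, A^* y> gives (Ax)^T y = x^T (A^*) y, i.e. x^T A^T y = x^T (A^*) y. Since this holds for all x, y, we must have A^* = A^T. Therefore
A^* =
[[-2, -2],
 [-1, -2],
 [0, 0]].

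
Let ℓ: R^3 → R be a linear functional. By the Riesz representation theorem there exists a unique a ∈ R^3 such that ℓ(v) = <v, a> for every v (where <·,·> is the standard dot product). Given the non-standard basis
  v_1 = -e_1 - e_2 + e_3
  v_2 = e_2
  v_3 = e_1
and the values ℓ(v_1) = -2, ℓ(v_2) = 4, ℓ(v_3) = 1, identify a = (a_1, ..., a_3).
a = (1, 4, 3)

Write a = (a_1, ..., a_3) in the standard basis. For each basis vector v_i, ℓ(v_i) = <v_i, a> is a linear equation in the a_j's. Collect the n equations into a matrix system V a = ℓ, where row i of V is v_i (expressed in the standard basis). Since V is invertible (lower-triangular with 1s on the diagonal, up to permutation), solve by back-substitution:
  V =
[[-1, -1, 1],
 [0, 1, 0],
 [1, 0, 0]]
  V a = (-2, 4, 1)
Solving gives a = (1, 4, 3).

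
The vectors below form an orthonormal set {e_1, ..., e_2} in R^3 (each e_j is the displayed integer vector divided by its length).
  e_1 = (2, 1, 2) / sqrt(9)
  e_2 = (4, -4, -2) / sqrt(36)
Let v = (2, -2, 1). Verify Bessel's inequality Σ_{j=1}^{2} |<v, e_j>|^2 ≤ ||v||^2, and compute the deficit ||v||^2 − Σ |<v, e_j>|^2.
Σ |<v, e_j>|^2 = 65/9; ||v||^2 = 9; deficit = 16/9

Write each e_j = u_j / sqrt(<u_j, u_j>) where u_j is the displayed integer vector. Then <v, e_j> = <v, u_j> / sqrt(<u_j, u_j>), so |<v, e_j>|^2 = <v, u_j>^2 / <u_j, u_j>.
Coefficients: <v, e_1> = 4/sqrt(9), <v, e_2> = 14/sqrt(36).
Square and sum: Σ |<v, e_j>|^2 = 65/9.
Compute ||v||^2 = v·v = 9.
Deficit = 9 − 65/9 = 16/9 ≥ 0, confirming Bessel's inequality. (The deficit equals ||v − Σ <v,e_j> e_j||^2, the squared distance from v to span{e_j}.)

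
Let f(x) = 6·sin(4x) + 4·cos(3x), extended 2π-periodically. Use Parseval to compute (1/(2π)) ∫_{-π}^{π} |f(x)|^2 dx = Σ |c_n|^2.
Σ |c_n|^2 = 26

Expand |f|^2 and use orthogonality of {sin(nx), cos(mx)} on [-π, π]:
  ∫_{-π}^{π} sin(nx)^2 dx = π, ∫ cos(mx)^2 dx = π, and cross terms integrate to 0.
So ∫_{-π}^{π} f(x)^2 dx = 6^2 · π + 4^2 · π = (36 + 16)π.
Divide by 2π: (36 + 16)/2 = 26.
By Parseval, this equals Σ |c_n|^2.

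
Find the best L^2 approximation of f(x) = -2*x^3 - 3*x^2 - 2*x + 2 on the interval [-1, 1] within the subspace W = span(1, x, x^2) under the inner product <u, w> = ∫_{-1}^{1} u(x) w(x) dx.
g(x) = -3*x^2 - 16*x/5 + 2

The best approximation g ∈ W is the orthogonal projection of f onto W. Writing g = a_0 + a_1 x + a_2 x^2, the coefficients solve the normal equations G · a = b where
  G_{ij} = <φ_i, φ_j> and b_i = <f, φ_i>, with φ_0 = 1, φ_1 = x, φ_2 = x^2.
G =
  [2, 0, 2/3]
  [0, 2/3, 0]
  [2/3, 0, 2/5],
b = (2, -32/15, 2/15).
Solving gives a_0 = 2, a_1 = -16/5, a_2 = -3, so
  g(x) = -3*x^2 - 16*x/5 + 2.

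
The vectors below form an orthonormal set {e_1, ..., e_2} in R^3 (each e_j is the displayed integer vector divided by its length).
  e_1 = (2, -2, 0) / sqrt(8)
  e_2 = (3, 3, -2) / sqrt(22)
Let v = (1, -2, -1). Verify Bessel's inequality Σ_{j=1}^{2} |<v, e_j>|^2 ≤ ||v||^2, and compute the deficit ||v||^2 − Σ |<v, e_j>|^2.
Σ |<v, e_j>|^2 = 50/11; ||v||^2 = 6; deficit = 16/11

Write each e_j = u_j / sqrt(<u_j, u_j>) where u_j is the displayed integer vector. Then <v, e_j> = <v, u_j> / sqrt(<u_j, u_j>), so |<v, e_j>|^2 = <v, u_j>^2 / <u_j, u_j>.
Coefficients: <v, e_1> = 6/sqrt(8), <v, e_2> = -1/sqrt(22).
Square and sum: Σ |<v, e_j>|^2 = 50/11.
Compute ||v||^2 = v·v = 6.
Deficit = 6 − 50/11 = 16/11 ≥ 0, confirming Bessel's inequality. (The deficit equals ||v − Σ <v,e_j> e_j||^2, the squared distance from v to span{e_j}.)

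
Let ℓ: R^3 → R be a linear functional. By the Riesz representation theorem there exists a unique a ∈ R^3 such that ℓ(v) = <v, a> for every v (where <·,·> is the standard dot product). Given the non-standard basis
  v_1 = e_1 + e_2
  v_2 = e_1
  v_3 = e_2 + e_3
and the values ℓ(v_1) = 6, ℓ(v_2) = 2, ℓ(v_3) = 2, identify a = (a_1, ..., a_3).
a = (2, 4, -2)

Write a = (a_1, ..., a_3) in the standard basis. For each basis vector v_i, ℓ(v_i) = <v_i, a> is a linear equation in the a_j's. Collect the n equations into a matrix system V a = ℓ, where row i of V is v_i (expressed in the standard basis). Since V is invertible (lower-triangular with 1s on the diagonal, up to permutation), solve by back-substitution:
  V =
[[1, 1, 0],
 [1, 0, 0],
 [0, 1, 1]]
  V a = (6, 2, 2)
Solving gives a = (2, 4, -2).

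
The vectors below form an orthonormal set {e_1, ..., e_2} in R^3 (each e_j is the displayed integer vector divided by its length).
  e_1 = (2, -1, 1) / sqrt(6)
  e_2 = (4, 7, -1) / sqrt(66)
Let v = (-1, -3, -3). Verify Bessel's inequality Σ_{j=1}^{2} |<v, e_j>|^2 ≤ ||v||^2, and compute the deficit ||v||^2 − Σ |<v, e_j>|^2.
Σ |<v, e_j>|^2 = 8; ||v||^2 = 19; deficit = 11

Write each e_j = u_j / sqrt(<u_j, u_j>) where u_j is the displayed integer vector. Then <v, e_j> = <v, u_j> / sqrt(<u_j, u_j>), so |<v, e_j>|^2 = <v, u_j>^2 / <u_j, u_j>.
Coefficients: <v, e_1> = -2/sqrt(6), <v, e_2> = -22/sqrt(66).
Square and sum: Σ |<v, e_j>|^2 = 8.
Compute ||v||^2 = v·v = 19.
Deficit = 19 − 8 = 11 ≥ 0, confirming Bessel's inequality. (The deficit equals ||v − Σ <v,e_j> e_j||^2, the squared distance from v to span{e_j}.)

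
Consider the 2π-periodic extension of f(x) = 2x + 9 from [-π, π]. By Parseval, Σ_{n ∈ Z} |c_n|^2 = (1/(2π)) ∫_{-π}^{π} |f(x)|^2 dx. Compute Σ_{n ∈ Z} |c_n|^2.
Σ |c_n|^2 = 4π^2/3 + 81

Expand and integrate term by term over [-π, π]:
  ∫ (2x)^2 dx = 4·(2π^3/3); ∫ 2·2·(9)·x dx = 0 (odd integrand); ∫ 9^2 dx = 81·2π.
So (1/(2π)) ∫_{-π}^{π} (2x + 9)^2 dx = 4π^2/3 + 81 = 4π^2/3 + 81.
Parseval ⇒ Σ |c_n|^2 = 4π^2/3 + 81.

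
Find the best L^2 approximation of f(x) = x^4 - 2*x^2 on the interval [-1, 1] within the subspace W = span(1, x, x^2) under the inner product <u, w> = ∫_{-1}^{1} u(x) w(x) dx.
g(x) = -8*x^2/7 - 3/35

The best approximation g ∈ W is the orthogonal projection of f onto W. Writing g = a_0 + a_1 x + a_2 x^2, the coefficients solve the normal equations G · a = b where
  G_{ij} = <φ_i, φ_j> and b_i = <f, φ_i>, with φ_0 = 1, φ_1 = x, φ_2 = x^2.
G =
  [2, 0, 2/3]
  [0, 2/3, 0]
  [2/3, 0, 2/5],
b = (-14/15, 0, -18/35).
Solving gives a_0 = -3/35, a_1 = 0, a_2 = -8/7, so
  g(x) = -8*x^2/7 - 3/35.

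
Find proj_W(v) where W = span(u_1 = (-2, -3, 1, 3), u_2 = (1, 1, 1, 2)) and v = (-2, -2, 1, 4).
proj_W(v) = (-233/157, -384/157, 220/157, 591/157)

Set up U = [u_1 | ... | u_2] ∈ R^(4×2). The projector onto W = col(U) is P = U (U^T U)^(-1) U^T.
Compute U^T U =
  [23, 2]
  [2, 7],
and U^T v = (23, 5).
Solve U^T U · c = U^T v for the coefficients: c = (151/157, 69/157). The projection is proj_W(v) = U c.
Check: (v - proj_W(v)) · u_1 = 0  (should be 0).
Check: (v - proj_W(v)) · u_2 = 0  (should be 0).
Result: proj_W(v) = (-233/157, -384/157, 220/157, 591/157).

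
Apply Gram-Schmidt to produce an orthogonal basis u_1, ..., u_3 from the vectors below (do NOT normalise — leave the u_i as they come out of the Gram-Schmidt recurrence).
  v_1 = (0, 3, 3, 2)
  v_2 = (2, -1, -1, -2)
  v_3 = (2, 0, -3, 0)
Orthogonal basis:
  u_1 = (0, 3, 3, 2)
  u_2 = (2, 4/11, 4/11, -12/11)
  u_3 = (14/15, 31/30, -59/30, 7/5)

Apply the Gram-Schmidt recurrence
  u_1 = v_1
  u_i = v_i − Σ_{j<i} ((v_i · u_j) / (u_j · u_j)) · u_j.

Step by step this gives:
  u_1 = (0, 3, 3, 2)
  u_2 = (2, 4/11, 4/11, -12/11)
  u_3 = (14/15, 31/30, -59/30, 7/5)

Orthogonality check:
  u_2 · u_1 = 0 (should be 0)
  u_3 · u_1 = 0 (should be 0)
  u_3 · u_2 = 0 (should be 0)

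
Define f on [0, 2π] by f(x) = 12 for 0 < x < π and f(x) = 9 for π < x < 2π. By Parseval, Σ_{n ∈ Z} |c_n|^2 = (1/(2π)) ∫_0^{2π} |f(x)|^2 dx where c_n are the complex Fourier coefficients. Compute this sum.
Σ |c_n|^2 = 225/2

Parseval equates the L^2 energy of f (normalised by 1/(2π)) with the ℓ^2 sum of its Fourier coefficients: (1/(2π)) ∫_0^{2π} |f|^2 = Σ |c_n|^2.
Compute the left side: (1/(2π)) [∫_0^π 12^2 dx + ∫_π^{2π} 9^2 dx] = (1/(2π)) · (144π + 81π) = (144 + 81)/2 = 225/2.
So Σ_{n ∈ Z} |c_n|^2 = 225/2.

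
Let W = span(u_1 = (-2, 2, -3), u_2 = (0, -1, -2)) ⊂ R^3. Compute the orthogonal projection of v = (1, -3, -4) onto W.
proj_W(v) = (16/23, -73/23, -90/23)

Set up U = [u_1 | ... | u_2] ∈ R^(3×2). The projector onto W = col(U) is P = U (U^T U)^(-1) U^T.
Compute U^T U =
  [17, 4]
  [4, 5],
and U^T v = (4, 11).
Solve U^T U · c = U^T v for the coefficients: c = (-8/23, 57/23). The projection is proj_W(v) = U c.
Check: (v - proj_W(v)) · u_1 = 0  (should be 0).
Check: (v - proj_W(v)) · u_2 = 0  (should be 0).
Result: proj_W(v) = (16/23, -73/23, -90/23).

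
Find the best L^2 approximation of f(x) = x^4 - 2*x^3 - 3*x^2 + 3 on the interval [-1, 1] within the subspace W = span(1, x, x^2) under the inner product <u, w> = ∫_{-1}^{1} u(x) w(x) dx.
g(x) = -15*x^2/7 - 6*x/5 + 102/35

The best approximation g ∈ W is the orthogonal projection of f onto W. Writing g = a_0 + a_1 x + a_2 x^2, the coefficients solve the normal equations G · a = b where
  G_{ij} = <φ_i, φ_j> and b_i = <f, φ_i>, with φ_0 = 1, φ_1 = x, φ_2 = x^2.
G =
  [2, 0, 2/3]
  [0, 2/3, 0]
  [2/3, 0, 2/5],
b = (22/5, -4/5, 38/35).
Solving gives a_0 = 102/35, a_1 = -6/5, a_2 = -15/7, so
  g(x) = -15*x^2/7 - 6*x/5 + 102/35.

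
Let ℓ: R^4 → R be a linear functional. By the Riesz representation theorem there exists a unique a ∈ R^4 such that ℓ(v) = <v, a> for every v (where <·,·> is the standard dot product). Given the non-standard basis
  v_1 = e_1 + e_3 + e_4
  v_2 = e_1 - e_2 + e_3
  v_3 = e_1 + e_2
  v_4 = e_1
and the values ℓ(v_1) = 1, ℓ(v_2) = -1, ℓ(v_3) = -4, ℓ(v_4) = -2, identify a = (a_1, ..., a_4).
a = (-2, -2, -1, 4)

Write a = (a_1, ..., a_4) in the standard basis. For each basis vector v_i, ℓ(v_i) = <v_i, a> is a linear equation in the a_j's. Collect the n equations into a matrix system V a = ℓ, where row i of V is v_i (expressed in the standard basis). Since V is invertible (lower-triangular with 1s on the diagonal, up to permutation), solve by back-substitution:
  V =
[[1, 0, 1, 1],
 [1, -1, 1, 0],
 [1, 1, 0, 0],
 [1, 0, 0, 0]]
  V a = (1, -1, -4, -2)
Solving gives a = (-2, -2, -1, 4).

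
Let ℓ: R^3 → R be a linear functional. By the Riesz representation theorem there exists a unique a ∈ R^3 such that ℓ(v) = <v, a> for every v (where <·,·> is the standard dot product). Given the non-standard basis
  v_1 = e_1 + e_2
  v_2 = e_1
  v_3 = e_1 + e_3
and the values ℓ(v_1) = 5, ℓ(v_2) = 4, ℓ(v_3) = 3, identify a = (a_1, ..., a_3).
a = (4, 1, -1)

Write a = (a_1, ..., a_3) in the standard basis. For each basis vector v_i, ℓ(v_i) = <v_i, a> is a linear equation in the a_j's. Collect the n equations into a matrix system V a = ℓ, where row i of V is v_i (expressed in the standard basis). Since V is invertible (lower-triangular with 1s on the diagonal, up to permutation), solve by back-substitution:
  V =
[[1, 1, 0],
 [1, 0, 0],
 [1, 0, 1]]
  V a = (5, 4, 3)
Solving gives a = (4, 1, -1).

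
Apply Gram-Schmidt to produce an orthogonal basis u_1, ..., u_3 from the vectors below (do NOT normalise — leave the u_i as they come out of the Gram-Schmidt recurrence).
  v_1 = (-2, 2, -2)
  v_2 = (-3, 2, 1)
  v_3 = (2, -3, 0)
Orthogonal basis:
  u_1 = (-2, 2, -2)
  u_2 = (-5/3, 2/3, 7/3)
  u_3 = (-9/13, -12/13, -3/13)

Apply the Gram-Schmidt recurrence
  u_1 = v_1
  u_i = v_i − Σ_{j<i} ((v_i · u_j) / (u_j · u_j)) · u_j.

Step by step this gives:
  u_1 = (-2, 2, -2)
  u_2 = (-5/3, 2/3, 7/3)
  u_3 = (-9/13, -12/13, -3/13)

Orthogonality check:
  u_2 · u_1 = 0 (should be 0)
  u_3 · u_1 = 0 (should be 0)
  u_3 · u_2 = 0 (should be 0)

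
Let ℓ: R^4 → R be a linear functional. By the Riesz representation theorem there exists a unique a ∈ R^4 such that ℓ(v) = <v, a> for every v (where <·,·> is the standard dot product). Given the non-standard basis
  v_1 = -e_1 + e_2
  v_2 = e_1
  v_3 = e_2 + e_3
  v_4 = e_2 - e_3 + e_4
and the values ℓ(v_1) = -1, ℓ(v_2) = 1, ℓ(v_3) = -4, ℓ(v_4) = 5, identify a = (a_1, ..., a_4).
a = (1, 0, -4, 1)

Write a = (a_1, ..., a_4) in the standard basis. For each basis vector v_i, ℓ(v_i) = <v_i, a> is a linear equation in the a_j's. Collect the n equations into a matrix system V a = ℓ, where row i of V is v_i (expressed in the standard basis). Since V is invertible (lower-triangular with 1s on the diagonal, up to permutation), solve by back-substitution:
  V =
[[-1, 1, 0, 0],
 [1, 0, 0, 0],
 [0, 1, 1, 0],
 [0, 1, -1, 1]]
  V a = (-1, 1, -4, 5)
Solving gives a = (1, 0, -4, 1).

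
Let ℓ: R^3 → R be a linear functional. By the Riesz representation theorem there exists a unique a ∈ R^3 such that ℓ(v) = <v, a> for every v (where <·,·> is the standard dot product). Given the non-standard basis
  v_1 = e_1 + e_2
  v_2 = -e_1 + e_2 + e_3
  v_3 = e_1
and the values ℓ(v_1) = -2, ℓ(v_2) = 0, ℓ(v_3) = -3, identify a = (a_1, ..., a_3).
a = (-3, 1, -4)

Write a = (a_1, ..., a_3) in the standard basis. For each basis vector v_i, ℓ(v_i) = <v_i, a> is a linear equation in the a_j's. Collect the n equations into a matrix system V a = ℓ, where row i of V is v_i (expressed in the standard basis). Since V is invertible (lower-triangular with 1s on the diagonal, up to permutation), solve by back-substitution:
  V =
[[1, 1, 0],
 [-1, 1, 1],
 [1, 0, 0]]
  V a = (-2, 0, -3)
Solving gives a = (-3, 1, -4).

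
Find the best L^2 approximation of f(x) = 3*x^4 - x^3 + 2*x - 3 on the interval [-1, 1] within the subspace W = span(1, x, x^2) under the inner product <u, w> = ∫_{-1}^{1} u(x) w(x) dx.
g(x) = 18*x^2/7 + 7*x/5 - 114/35

The best approximation g ∈ W is the orthogonal projection of f onto W. Writing g = a_0 + a_1 x + a_2 x^2, the coefficients solve the normal equations G · a = b where
  G_{ij} = <φ_i, φ_j> and b_i = <f, φ_i>, with φ_0 = 1, φ_1 = x, φ_2 = x^2.
G =
  [2, 0, 2/3]
  [0, 2/3, 0]
  [2/3, 0, 2/5],
b = (-24/5, 14/15, -8/7).
Solving gives a_0 = -114/35, a_1 = 7/5, a_2 = 18/7, so
  g(x) = 18*x^2/7 + 7*x/5 - 114/35.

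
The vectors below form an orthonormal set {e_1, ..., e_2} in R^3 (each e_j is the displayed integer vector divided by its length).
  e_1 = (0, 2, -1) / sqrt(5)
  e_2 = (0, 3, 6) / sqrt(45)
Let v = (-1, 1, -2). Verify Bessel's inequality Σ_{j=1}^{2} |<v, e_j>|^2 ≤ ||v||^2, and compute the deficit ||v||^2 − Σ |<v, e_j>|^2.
Σ |<v, e_j>|^2 = 5; ||v||^2 = 6; deficit = 1

Write each e_j = u_j / sqrt(<u_j, u_j>) where u_j is the displayed integer vector. Then <v, e_j> = <v, u_j> / sqrt(<u_j, u_j>), so |<v, e_j>|^2 = <v, u_j>^2 / <u_j, u_j>.
Coefficients: <v, e_1> = 4/sqrt(5), <v, e_2> = -9/sqrt(45).
Square and sum: Σ |<v, e_j>|^2 = 5.
Compute ||v||^2 = v·v = 6.
Deficit = 6 − 5 = 1 ≥ 0, confirming Bessel's inequality. (The deficit equals ||v − Σ <v,e_j> e_j||^2, the squared distance from v to span{e_j}.)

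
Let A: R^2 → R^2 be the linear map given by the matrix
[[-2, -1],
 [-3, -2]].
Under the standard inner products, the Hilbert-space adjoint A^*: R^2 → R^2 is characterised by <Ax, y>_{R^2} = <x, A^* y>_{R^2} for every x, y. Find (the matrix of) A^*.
A^* = A^T =
[[-2, -3],
 [-1, -2]]

For real matrices with standard dot products, the defining identity <Ax, y> = <x, A^* y> gives (Ax)^T y = x^T (A^*) y, i.e. x^T A^T y = x^T (A^*) y. Since this holds for all x, y, we must have A^* = A^T. Therefore
A^* =
[[-2, -3],
 [-1, -2]].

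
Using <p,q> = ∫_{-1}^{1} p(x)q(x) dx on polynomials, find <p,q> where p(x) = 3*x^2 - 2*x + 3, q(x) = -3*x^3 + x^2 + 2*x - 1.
<p,q> = -76/15

Expand the product: p(x)·q(x) = -9*x^5 + 9*x^4 - 5*x^3 - 4*x^2 + 8*x - 3.
∫_{-1}^{1} of each monomial x^k gives [2/(k+1) if k even, 0 if k odd]. Integrating term-by-term (or equivalently evaluating the antiderivative F(x) = -3*x^6/2 + 9*x^5/5 - 5*x^4/4 - 4*x^3/3 + 4*x^2 - 3*x at the endpoints):
  F(1) − F(−1) = -77/60 − (227/60) = -76/15.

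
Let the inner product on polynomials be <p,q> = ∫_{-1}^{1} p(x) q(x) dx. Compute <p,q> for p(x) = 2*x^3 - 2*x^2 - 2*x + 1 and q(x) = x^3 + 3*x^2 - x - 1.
<p,q> = -16/21

Expand the product: p(x)·q(x) = 2*x^6 + 4*x^5 - 10*x^4 - 5*x^3 + 7*x^2 + x - 1.
∫_{-1}^{1} of each monomial x^k gives [2/(k+1) if k even, 0 if k odd]. Integrating term-by-term (or equivalently evaluating the antiderivative F(x) = 2*x^7/7 + 2*x^6/3 - 2*x^5 - 5*x^4/4 + 7*x^3/3 + x^2/2 - x at the endpoints):
  F(1) − F(−1) = -13/28 − (25/84) = -16/21.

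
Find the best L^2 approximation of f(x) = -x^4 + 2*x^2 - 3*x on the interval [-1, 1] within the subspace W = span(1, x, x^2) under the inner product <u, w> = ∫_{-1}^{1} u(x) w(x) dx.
g(x) = 8*x^2/7 - 3*x + 3/35

The best approximation g ∈ W is the orthogonal projection of f onto W. Writing g = a_0 + a_1 x + a_2 x^2, the coefficients solve the normal equations G · a = b where
  G_{ij} = <φ_i, φ_j> and b_i = <f, φ_i>, with φ_0 = 1, φ_1 = x, φ_2 = x^2.
G =
  [2, 0, 2/3]
  [0, 2/3, 0]
  [2/3, 0, 2/5],
b = (14/15, -2, 18/35).
Solving gives a_0 = 3/35, a_1 = -3, a_2 = 8/7, so
  g(x) = 8*x^2/7 - 3*x + 3/35.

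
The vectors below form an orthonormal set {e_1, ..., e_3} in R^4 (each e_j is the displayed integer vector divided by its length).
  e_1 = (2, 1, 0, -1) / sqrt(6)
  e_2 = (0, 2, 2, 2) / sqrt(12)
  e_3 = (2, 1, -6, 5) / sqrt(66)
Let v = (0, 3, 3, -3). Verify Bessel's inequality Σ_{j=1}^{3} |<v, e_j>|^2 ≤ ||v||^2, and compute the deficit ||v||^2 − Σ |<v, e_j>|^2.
Σ |<v, e_j>|^2 = 249/11; ||v||^2 = 27; deficit = 48/11

Write each e_j = u_j / sqrt(<u_j, u_j>) where u_j is the displayed integer vector. Then <v, e_j> = <v, u_j> / sqrt(<u_j, u_j>), so |<v, e_j>|^2 = <v, u_j>^2 / <u_j, u_j>.
Coefficients: <v, e_1> = 6/sqrt(6), <v, e_2> = 6/sqrt(12), <v, e_3> = -30/sqrt(66).
Square and sum: Σ |<v, e_j>|^2 = 249/11.
Compute ||v||^2 = v·v = 27.
Deficit = 27 − 249/11 = 48/11 ≥ 0, confirming Bessel's inequality. (The deficit equals ||v − Σ <v,e_j> e_j||^2, the squared distance from v to span{e_j}.)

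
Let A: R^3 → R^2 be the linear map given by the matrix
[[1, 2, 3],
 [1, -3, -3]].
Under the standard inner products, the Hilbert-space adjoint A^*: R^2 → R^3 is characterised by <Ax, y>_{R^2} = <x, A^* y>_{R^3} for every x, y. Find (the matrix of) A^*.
A^* = A^T =
[[1, 1],
 [2, -3],
 [3, -3]]

For real matrices with standard dot products, the defining identity <Ax, y> = <x, A^* y> gives (Ax)^T y = x^T (A^*) y, i.e. x^T A^T y = x^T (A^*) y. Since this holds for all x, y, we must have A^* = A^T. Therefore
A^* =
[[1, 1],
 [2, -3],
 [3, -3]].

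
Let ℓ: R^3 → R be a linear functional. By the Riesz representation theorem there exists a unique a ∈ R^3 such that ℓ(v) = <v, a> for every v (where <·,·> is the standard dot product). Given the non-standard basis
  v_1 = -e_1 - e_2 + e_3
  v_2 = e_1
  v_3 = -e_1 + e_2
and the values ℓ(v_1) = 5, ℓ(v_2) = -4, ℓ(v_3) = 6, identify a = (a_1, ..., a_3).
a = (-4, 2, 3)

Write a = (a_1, ..., a_3) in the standard basis. For each basis vector v_i, ℓ(v_i) = <v_i, a> is a linear equation in the a_j's. Collect the n equations into a matrix system V a = ℓ, where row i of V is v_i (expressed in the standard basis). Since V is invertible (lower-triangular with 1s on the diagonal, up to permutation), solve by back-substitution:
  V =
[[-1, -1, 1],
 [1, 0, 0],
 [-1, 1, 0]]
  V a = (5, -4, 6)
Solving gives a = (-4, 2, 3).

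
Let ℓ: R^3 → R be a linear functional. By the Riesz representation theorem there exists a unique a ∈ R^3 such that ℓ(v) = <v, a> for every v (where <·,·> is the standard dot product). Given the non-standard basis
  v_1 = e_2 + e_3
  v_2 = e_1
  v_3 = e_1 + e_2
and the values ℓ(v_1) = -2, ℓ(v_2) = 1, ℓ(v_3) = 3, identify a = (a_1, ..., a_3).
a = (1, 2, -4)

Write a = (a_1, ..., a_3) in the standard basis. For each basis vector v_i, ℓ(v_i) = <v_i, a> is a linear equation in the a_j's. Collect the n equations into a matrix system V a = ℓ, where row i of V is v_i (expressed in the standard basis). Since V is invertible (lower-triangular with 1s on the diagonal, up to permutation), solve by back-substitution:
  V =
[[0, 1, 1],
 [1, 0, 0],
 [1, 1, 0]]
  V a = (-2, 1, 3)
Solving gives a = (1, 2, -4).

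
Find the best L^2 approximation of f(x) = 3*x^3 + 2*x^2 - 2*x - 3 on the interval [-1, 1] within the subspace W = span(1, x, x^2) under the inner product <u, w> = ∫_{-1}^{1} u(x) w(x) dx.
g(x) = 2*x^2 - x/5 - 3

The best approximation g ∈ W is the orthogonal projection of f onto W. Writing g = a_0 + a_1 x + a_2 x^2, the coefficients solve the normal equations G · a = b where
  G_{ij} = <φ_i, φ_j> and b_i = <f, φ_i>, with φ_0 = 1, φ_1 = x, φ_2 = x^2.
G =
  [2, 0, 2/3]
  [0, 2/3, 0]
  [2/3, 0, 2/5],
b = (-14/3, -2/15, -6/5).
Solving gives a_0 = -3, a_1 = -1/5, a_2 = 2, so
  g(x) = 2*x^2 - x/5 - 3.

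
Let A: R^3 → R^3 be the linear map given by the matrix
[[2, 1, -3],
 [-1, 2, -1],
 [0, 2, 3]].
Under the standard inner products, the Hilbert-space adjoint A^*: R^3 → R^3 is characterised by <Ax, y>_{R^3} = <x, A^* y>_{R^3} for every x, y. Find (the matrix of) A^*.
A^* = A^T =
[[2, -1, 0],
 [1, 2, 2],
 [-3, -1, 3]]

For real matrices with standard dot products, the defining identity <Ax, y> = <x, A^* y> gives (Ax)^T y = x^T (A^*) y, i.e. x^T A^T y = x^T (A^*) y. Since this holds for all x, y, we must have A^* = A^T. Therefore
A^* =
[[2, -1, 0],
 [1, 2, 2],
 [-3, -1, 3]].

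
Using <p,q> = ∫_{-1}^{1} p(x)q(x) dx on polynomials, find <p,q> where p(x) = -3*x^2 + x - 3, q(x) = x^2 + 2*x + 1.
<p,q> = -148/15

Expand the product: p(x)·q(x) = -3*x^4 - 5*x^3 - 4*x^2 - 5*x - 3.
∫_{-1}^{1} of each monomial x^k gives [2/(k+1) if k even, 0 if k odd]. Integrating term-by-term (or equivalently evaluating the antiderivative F(x) = -3*x^5/5 - 5*x^4/4 - 4*x^3/3 - 5*x^2/2 - 3*x at the endpoints):
  F(1) − F(−1) = -521/60 − (71/60) = -148/15.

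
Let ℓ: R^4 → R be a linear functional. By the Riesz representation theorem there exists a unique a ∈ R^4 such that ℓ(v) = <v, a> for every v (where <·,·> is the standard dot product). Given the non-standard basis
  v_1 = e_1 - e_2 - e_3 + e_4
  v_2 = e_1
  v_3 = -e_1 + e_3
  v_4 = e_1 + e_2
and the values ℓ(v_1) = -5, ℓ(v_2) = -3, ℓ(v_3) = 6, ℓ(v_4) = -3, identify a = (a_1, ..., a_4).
a = (-3, 0, 3, 1)

Write a = (a_1, ..., a_4) in the standard basis. For each basis vector v_i, ℓ(v_i) = <v_i, a> is a linear equation in the a_j's. Collect the n equations into a matrix system V a = ℓ, where row i of V is v_i (expressed in the standard basis). Since V is invertible (lower-triangular with 1s on the diagonal, up to permutation), solve by back-substitution:
  V =
[[1, -1, -1, 1],
 [1, 0, 0, 0],
 [-1, 0, 1, 0],
 [1, 1, 0, 0]]
  V a = (-5, -3, 6, -3)
Solving gives a = (-3, 0, 3, 1).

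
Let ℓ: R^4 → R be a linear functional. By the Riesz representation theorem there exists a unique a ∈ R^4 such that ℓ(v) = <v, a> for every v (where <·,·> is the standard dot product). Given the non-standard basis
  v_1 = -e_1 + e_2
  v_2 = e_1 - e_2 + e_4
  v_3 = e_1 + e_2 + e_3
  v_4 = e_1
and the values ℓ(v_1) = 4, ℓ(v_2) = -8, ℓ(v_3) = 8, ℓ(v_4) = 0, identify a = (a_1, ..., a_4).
a = (0, 4, 4, -4)

Write a = (a_1, ..., a_4) in the standard basis. For each basis vector v_i, ℓ(v_i) = <v_i, a> is a linear equation in the a_j's. Collect the n equations into a matrix system V a = ℓ, where row i of V is v_i (expressed in the standard basis). Since V is invertible (lower-triangular with 1s on the diagonal, up to permutation), solve by back-substitution:
  V =
[[-1, 1, 0, 0],
 [1, -1, 0, 1],
 [1, 1, 1, 0],
 [1, 0, 0, 0]]
  V a = (4, -8, 8, 0)
Solving gives a = (0, 4, 4, -4).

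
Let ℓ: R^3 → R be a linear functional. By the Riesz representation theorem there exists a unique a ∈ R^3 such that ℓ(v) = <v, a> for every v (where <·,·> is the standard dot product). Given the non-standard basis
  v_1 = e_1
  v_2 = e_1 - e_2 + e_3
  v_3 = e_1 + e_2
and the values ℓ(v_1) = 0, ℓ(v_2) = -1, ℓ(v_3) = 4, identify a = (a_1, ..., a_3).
a = (0, 4, 3)

Write a = (a_1, ..., a_3) in the standard basis. For each basis vector v_i, ℓ(v_i) = <v_i, a> is a linear equation in the a_j's. Collect the n equations into a matrix system V a = ℓ, where row i of V is v_i (expressed in the standard basis). Since V is invertible (lower-triangular with 1s on the diagonal, up to permutation), solve by back-substitution:
  V =
[[1, 0, 0],
 [1, -1, 1],
 [1, 1, 0]]
  V a = (0, -1, 4)
Solving gives a = (0, 4, 3).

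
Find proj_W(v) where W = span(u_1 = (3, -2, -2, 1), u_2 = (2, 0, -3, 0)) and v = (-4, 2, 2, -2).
proj_W(v) = (-11/3, 118/45, 20/9, -59/45)

Set up U = [u_1 | ... | u_2] ∈ R^(4×2). The projector onto W = col(U) is P = U (U^T U)^(-1) U^T.
Compute U^T U =
  [18, 12]
  [12, 13],
and U^T v = (-22, -14).
Solve U^T U · c = U^T v for the coefficients: c = (-59/45, 2/15). The projection is proj_W(v) = U c.
Check: (v - proj_W(v)) · u_1 = 0  (should be 0).
Check: (v - proj_W(v)) · u_2 = 0  (should be 0).
Result: proj_W(v) = (-11/3, 118/45, 20/9, -59/45).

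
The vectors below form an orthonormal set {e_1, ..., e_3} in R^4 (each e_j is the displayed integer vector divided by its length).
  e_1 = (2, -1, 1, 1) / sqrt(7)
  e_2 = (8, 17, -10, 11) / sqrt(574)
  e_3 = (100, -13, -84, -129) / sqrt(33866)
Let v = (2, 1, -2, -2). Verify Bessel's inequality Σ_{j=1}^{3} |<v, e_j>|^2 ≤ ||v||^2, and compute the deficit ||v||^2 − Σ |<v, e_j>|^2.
Σ |<v, e_j>|^2 = 5333/413; ||v||^2 = 13; deficit = 36/413

Write each e_j = u_j / sqrt(<u_j, u_j>) where u_j is the displayed integer vector. Then <v, e_j> = <v, u_j> / sqrt(<u_j, u_j>), so |<v, e_j>|^2 = <v, u_j>^2 / <u_j, u_j>.
Coefficients: <v, e_1> = -1/sqrt(7), <v, e_2> = 31/sqrt(574), <v, e_3> = 613/sqrt(33866).
Square and sum: Σ |<v, e_j>|^2 = 5333/413.
Compute ||v||^2 = v·v = 13.
Deficit = 13 − 5333/413 = 36/413 ≥ 0, confirming Bessel's inequality. (The deficit equals ||v − Σ <v,e_j> e_j||^2, the squared distance from v to span{e_j}.)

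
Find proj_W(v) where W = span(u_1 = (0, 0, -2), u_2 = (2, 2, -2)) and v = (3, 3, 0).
proj_W(v) = (3, 3, 0)

Set up U = [u_1 | ... | u_2] ∈ R^(3×2). The projector onto W = col(U) is P = U (U^T U)^(-1) U^T.
Compute U^T U =
  [4, 4]
  [4, 12],
and U^T v = (0, 12).
Solve U^T U · c = U^T v for the coefficients: c = (-3/2, 3/2). The projection is proj_W(v) = U c.
Check: (v - proj_W(v)) · u_1 = 0  (should be 0).
Check: (v - proj_W(v)) · u_2 = 0  (should be 0).
Result: proj_W(v) = (3, 3, 0).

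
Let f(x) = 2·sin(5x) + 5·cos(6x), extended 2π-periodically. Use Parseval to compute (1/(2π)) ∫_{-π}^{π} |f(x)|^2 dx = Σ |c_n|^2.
Σ |c_n|^2 = 29/2

Expand |f|^2 and use orthogonality of {sin(nx), cos(mx)} on [-π, π]:
  ∫_{-π}^{π} sin(nx)^2 dx = π, ∫ cos(mx)^2 dx = π, and cross terms integrate to 0.
So ∫_{-π}^{π} f(x)^2 dx = 2^2 · π + 5^2 · π = (4 + 25)π.
Divide by 2π: (4 + 25)/2 = 29/2.
By Parseval, this equals Σ |c_n|^2.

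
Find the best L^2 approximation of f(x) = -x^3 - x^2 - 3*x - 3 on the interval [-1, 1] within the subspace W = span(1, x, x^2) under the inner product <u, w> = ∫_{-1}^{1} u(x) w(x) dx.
g(x) = -x^2 - 18*x/5 - 3

The best approximation g ∈ W is the orthogonal projection of f onto W. Writing g = a_0 + a_1 x + a_2 x^2, the coefficients solve the normal equations G · a = b where
  G_{ij} = <φ_i, φ_j> and b_i = <f, φ_i>, with φ_0 = 1, φ_1 = x, φ_2 = x^2.
G =
  [2, 0, 2/3]
  [0, 2/3, 0]
  [2/3, 0, 2/5],
b = (-20/3, -12/5, -12/5).
Solving gives a_0 = -3, a_1 = -18/5, a_2 = -1, so
  g(x) = -x^2 - 18*x/5 - 3.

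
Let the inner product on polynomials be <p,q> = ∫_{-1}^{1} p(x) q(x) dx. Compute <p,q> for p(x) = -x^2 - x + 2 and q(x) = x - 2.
<p,q> = -22/3

Expand the product: p(x)·q(x) = -x^3 + x^2 + 4*x - 4.
∫_{-1}^{1} of each monomial x^k gives [2/(k+1) if k even, 0 if k odd]. Integrating term-by-term (or equivalently evaluating the antiderivative F(x) = -x^4/4 + x^3/3 + 2*x^2 - 4*x at the endpoints):
  F(1) − F(−1) = -23/12 − (65/12) = -22/3.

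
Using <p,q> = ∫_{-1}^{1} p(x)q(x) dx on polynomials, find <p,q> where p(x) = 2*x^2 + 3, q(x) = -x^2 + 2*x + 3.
<p,q> = 96/5

Expand the product: p(x)·q(x) = -2*x^4 + 4*x^3 + 3*x^2 + 6*x + 9.
∫_{-1}^{1} of each monomial x^k gives [2/(k+1) if k even, 0 if k odd]. Integrating term-by-term (or equivalently evaluating the antiderivative F(x) = -2*x^5/5 + x^4 + x^3 + 3*x^2 + 9*x at the endpoints):
  F(1) − F(−1) = 68/5 − (-28/5) = 96/5.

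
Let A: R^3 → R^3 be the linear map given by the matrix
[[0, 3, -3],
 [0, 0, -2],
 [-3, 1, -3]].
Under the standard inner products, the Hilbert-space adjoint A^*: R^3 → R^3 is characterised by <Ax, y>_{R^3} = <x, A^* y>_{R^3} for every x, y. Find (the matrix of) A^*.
A^* = A^T =
[[0, 0, -3],
 [3, 0, 1],
 [-3, -2, -3]]

For real matrices with standard dot products, the defining identity <Ax, y> = <x, A^* y> gives (Ax)^T y = x^T (A^*) y, i.e. x^T A^T y = x^T (A^*) y. Since this holds for all x, y, we must have A^* = A^T. Therefore
A^* =
[[0, 0, -3],
 [3, 0, 1],
 [-3, -2, -3]].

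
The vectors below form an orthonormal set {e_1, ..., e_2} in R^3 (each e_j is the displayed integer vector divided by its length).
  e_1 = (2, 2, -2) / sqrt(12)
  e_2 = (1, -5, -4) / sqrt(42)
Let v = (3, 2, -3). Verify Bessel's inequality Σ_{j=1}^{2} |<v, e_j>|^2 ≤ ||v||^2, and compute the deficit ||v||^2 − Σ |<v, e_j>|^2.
Σ |<v, e_j>|^2 = 307/14; ||v||^2 = 22; deficit = 1/14

Write each e_j = u_j / sqrt(<u_j, u_j>) where u_j is the displayed integer vector. Then <v, e_j> = <v, u_j> / sqrt(<u_j, u_j>), so |<v, e_j>|^2 = <v, u_j>^2 / <u_j, u_j>.
Coefficients: <v, e_1> = 16/sqrt(12), <v, e_2> = 5/sqrt(42).
Square and sum: Σ |<v, e_j>|^2 = 307/14.
Compute ||v||^2 = v·v = 22.
Deficit = 22 − 307/14 = 1/14 ≥ 0, confirming Bessel's inequality. (The deficit equals ||v − Σ <v,e_j> e_j||^2, the squared distance from v to span{e_j}.)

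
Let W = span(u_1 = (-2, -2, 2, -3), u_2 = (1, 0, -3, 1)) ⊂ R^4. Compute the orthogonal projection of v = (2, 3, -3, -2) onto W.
proj_W(v) = (101/110, 1/5, -259/110, 56/55)

Set up U = [u_1 | ... | u_2] ∈ R^(4×2). The projector onto W = col(U) is P = U (U^T U)^(-1) U^T.
Compute U^T U =
  [21, -11]
  [-11, 11],
and U^T v = (-10, 9).
Solve U^T U · c = U^T v for the coefficients: c = (-1/10, 79/110). The projection is proj_W(v) = U c.
Check: (v - proj_W(v)) · u_1 = 0  (should be 0).
Check: (v - proj_W(v)) · u_2 = 0  (should be 0).
Result: proj_W(v) = (101/110, 1/5, -259/110, 56/55).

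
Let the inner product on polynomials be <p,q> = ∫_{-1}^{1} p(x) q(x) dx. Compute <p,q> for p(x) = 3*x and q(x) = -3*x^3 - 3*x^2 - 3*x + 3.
<p,q> = -48/5

Expand the product: p(x)·q(x) = -9*x^4 - 9*x^3 - 9*x^2 + 9*x.
∫_{-1}^{1} of each monomial x^k gives [2/(k+1) if k even, 0 if k odd]. Integrating term-by-term (or equivalently evaluating the antiderivative F(x) = -9*x^5/5 - 9*x^4/4 - 3*x^3 + 9*x^2/2 at the endpoints):
  F(1) − F(−1) = -51/20 − (141/20) = -48/5.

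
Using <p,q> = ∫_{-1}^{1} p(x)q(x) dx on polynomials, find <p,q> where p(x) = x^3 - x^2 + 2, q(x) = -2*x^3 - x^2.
<p,q> = -158/105

Expand the product: p(x)·q(x) = -2*x^6 + x^5 + x^4 - 4*x^3 - 2*x^2.
∫_{-1}^{1} of each monomial x^k gives [2/(k+1) if k even, 0 if k odd]. Integrating term-by-term (or equivalently evaluating the antiderivative F(x) = -2*x^7/7 + x^6/6 + x^5/5 - x^4 - 2*x^3/3 at the endpoints):
  F(1) − F(−1) = -111/70 − (-17/210) = -158/105.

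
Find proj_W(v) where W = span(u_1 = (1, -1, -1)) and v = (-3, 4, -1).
proj_W(v) = (-2, 2, 2)

Set up U = [u_1 | ... | u_1] ∈ R^(3×1). The projector onto W = col(U) is P = U (U^T U)^(-1) U^T.
Compute U^T U =
  [3],
and U^T v = (-6).
Solve U^T U · c = U^T v for the coefficients: c = (-2). The projection is proj_W(v) = U c.
Check: (v - proj_W(v)) · u_1 = 0  (should be 0).
Result: proj_W(v) = (-2, 2, 2).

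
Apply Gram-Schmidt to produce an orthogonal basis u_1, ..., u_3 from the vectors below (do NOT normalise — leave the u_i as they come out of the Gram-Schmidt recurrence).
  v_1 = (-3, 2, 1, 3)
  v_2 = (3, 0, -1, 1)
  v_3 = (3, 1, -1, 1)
Orthogonal basis:
  u_1 = (-3, 2, 1, 3)
  u_2 = (48/23, 14/23, -16/23, 44/23)
  u_3 = (2/17, 40/51, -2/51, -20/51)

Apply the Gram-Schmidt recurrence
  u_1 = v_1
  u_i = v_i − Σ_{j<i} ((v_i · u_j) / (u_j · u_j)) · u_j.

Step by step this gives:
  u_1 = (-3, 2, 1, 3)
  u_2 = (48/23, 14/23, -16/23, 44/23)
  u_3 = (2/17, 40/51, -2/51, -20/51)

Orthogonality check:
  u_2 · u_1 = 0 (should be 0)
  u_3 · u_1 = 0 (should be 0)
  u_3 · u_2 = 0 (should be 0)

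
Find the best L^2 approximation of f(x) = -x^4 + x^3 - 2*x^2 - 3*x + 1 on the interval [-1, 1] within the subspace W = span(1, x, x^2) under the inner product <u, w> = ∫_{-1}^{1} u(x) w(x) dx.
g(x) = -20*x^2/7 - 12*x/5 + 38/35

The best approximation g ∈ W is the orthogonal projection of f onto W. Writing g = a_0 + a_1 x + a_2 x^2, the coefficients solve the normal equations G · a = b where
  G_{ij} = <φ_i, φ_j> and b_i = <f, φ_i>, with φ_0 = 1, φ_1 = x, φ_2 = x^2.
G =
  [2, 0, 2/3]
  [0, 2/3, 0]
  [2/3, 0, 2/5],
b = (4/15, -8/5, -44/105).
Solving gives a_0 = 38/35, a_1 = -12/5, a_2 = -20/7, so
  g(x) = -20*x^2/7 - 12*x/5 + 38/35.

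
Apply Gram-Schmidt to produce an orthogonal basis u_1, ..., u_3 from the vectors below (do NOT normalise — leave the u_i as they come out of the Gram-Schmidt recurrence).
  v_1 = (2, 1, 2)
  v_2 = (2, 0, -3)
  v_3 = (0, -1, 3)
Orthogonal basis:
  u_1 = (2, 1, 2)
  u_2 = (22/9, 2/9, -23/9)
  u_3 = (48/113, -160/113, 32/113)

Apply the Gram-Schmidt recurrence
  u_1 = v_1
  u_i = v_i − Σ_{j<i} ((v_i · u_j) / (u_j · u_j)) · u_j.

Step by step this gives:
  u_1 = (2, 1, 2)
  u_2 = (22/9, 2/9, -23/9)
  u_3 = (48/113, -160/113, 32/113)

Orthogonality check:
  u_2 · u_1 = 0 (should be 0)
  u_3 · u_1 = 0 (should be 0)
  u_3 · u_2 = 0 (should be 0)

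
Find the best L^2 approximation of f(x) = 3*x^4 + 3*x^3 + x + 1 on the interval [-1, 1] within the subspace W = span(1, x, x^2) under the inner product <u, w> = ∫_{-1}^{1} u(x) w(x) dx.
g(x) = 18*x^2/7 + 14*x/5 + 26/35

The best approximation g ∈ W is the orthogonal projection of f onto W. Writing g = a_0 + a_1 x + a_2 x^2, the coefficients solve the normal equations G · a = b where
  G_{ij} = <φ_i, φ_j> and b_i = <f, φ_i>, with φ_0 = 1, φ_1 = x, φ_2 = x^2.
G =
  [2, 0, 2/3]
  [0, 2/3, 0]
  [2/3, 0, 2/5],
b = (16/5, 28/15, 32/21).
Solving gives a_0 = 26/35, a_1 = 14/5, a_2 = 18/7, so
  g(x) = 18*x^2/7 + 14*x/5 + 26/35.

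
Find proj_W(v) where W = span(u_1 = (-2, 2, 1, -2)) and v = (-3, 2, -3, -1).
proj_W(v) = (-18/13, 18/13, 9/13, -18/13)

Set up U = [u_1 | ... | u_1] ∈ R^(4×1). The projector onto W = col(U) is P = U (U^T U)^(-1) U^T.
Compute U^T U =
  [13],
and U^T v = (9).
Solve U^T U · c = U^T v for the coefficients: c = (9/13). The projection is proj_W(v) = U c.
Check: (v - proj_W(v)) · u_1 = 0  (should be 0).
Result: proj_W(v) = (-18/13, 18/13, 9/13, -18/13).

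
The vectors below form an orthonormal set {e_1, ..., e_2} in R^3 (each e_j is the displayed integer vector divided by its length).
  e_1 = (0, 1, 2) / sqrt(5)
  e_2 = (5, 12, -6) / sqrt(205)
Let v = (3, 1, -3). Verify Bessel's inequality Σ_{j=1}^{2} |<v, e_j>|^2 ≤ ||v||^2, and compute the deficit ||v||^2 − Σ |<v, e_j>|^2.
Σ |<v, e_j>|^2 = 610/41; ||v||^2 = 19; deficit = 169/41

Write each e_j = u_j / sqrt(<u_j, u_j>) where u_j is the displayed integer vector. Then <v, e_j> = <v, u_j> / sqrt(<u_j, u_j>), so |<v, e_j>|^2 = <v, u_j>^2 / <u_j, u_j>.
Coefficients: <v, e_1> = -5/sqrt(5), <v, e_2> = 45/sqrt(205).
Square and sum: Σ |<v, e_j>|^2 = 610/41.
Compute ||v||^2 = v·v = 19.
Deficit = 19 − 610/41 = 169/41 ≥ 0, confirming Bessel's inequality. (The deficit equals ||v − Σ <v,e_j> e_j||^2, the squared distance from v to span{e_j}.)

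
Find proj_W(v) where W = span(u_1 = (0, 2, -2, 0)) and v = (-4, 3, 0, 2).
proj_W(v) = (0, 3/2, -3/2, 0)

Set up U = [u_1 | ... | u_1] ∈ R^(4×1). The projector onto W = col(U) is P = U (U^T U)^(-1) U^T.
Compute U^T U =
  [8],
and U^T v = (6).
Solve U^T U · c = U^T v for the coefficients: c = (3/4). The projection is proj_W(v) = U c.
Check: (v - proj_W(v)) · u_1 = 0  (should be 0).
Result: proj_W(v) = (0, 3/2, -3/2, 0).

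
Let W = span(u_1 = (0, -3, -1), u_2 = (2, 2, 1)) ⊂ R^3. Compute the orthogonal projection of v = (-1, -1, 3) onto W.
proj_W(v) = (-20/41, 1/41, -3/41)

Set up U = [u_1 | ... | u_2] ∈ R^(3×2). The projector onto W = col(U) is P = U (U^T U)^(-1) U^T.
Compute U^T U =
  [10, -7]
  [-7, 9],
and U^T v = (0, -1).
Solve U^T U · c = U^T v for the coefficients: c = (-7/41, -10/41). The projection is proj_W(v) = U c.
Check: (v - proj_W(v)) · u_1 = 0  (should be 0).
Check: (v - proj_W(v)) · u_2 = 0  (should be 0).
Result: proj_W(v) = (-20/41, 1/41, -3/41).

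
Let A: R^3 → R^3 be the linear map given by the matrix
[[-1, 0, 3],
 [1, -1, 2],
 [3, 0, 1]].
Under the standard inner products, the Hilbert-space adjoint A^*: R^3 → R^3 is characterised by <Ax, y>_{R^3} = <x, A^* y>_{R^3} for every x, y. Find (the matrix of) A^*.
A^* = A^T =
[[-1, 1, 3],
 [0, -1, 0],
 [3, 2, 1]]

For real matrices with standard dot products, the defining identity <Ax, y> = <x, A^* y> gives (Ax)^T y = x^T (A^*) y, i.e. x^T A^T y = x^T (A^*) y. Since this holds for all x, y, we must have A^* = A^T. Therefore
A^* =
[[-1, 1, 3],
 [0, -1, 0],
 [3, 2, 1]].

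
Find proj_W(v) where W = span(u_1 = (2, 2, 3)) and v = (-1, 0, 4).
proj_W(v) = (20/17, 20/17, 30/17)

Set up U = [u_1 | ... | u_1] ∈ R^(3×1). The projector onto W = col(U) is P = U (U^T U)^(-1) U^T.
Compute U^T U =
  [17],
and U^T v = (10).
Solve U^T U · c = U^T v for the coefficients: c = (10/17). The projection is proj_W(v) = U c.
Check: (v - proj_W(v)) · u_1 = 0  (should be 0).
Result: proj_W(v) = (20/17, 20/17, 30/17).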